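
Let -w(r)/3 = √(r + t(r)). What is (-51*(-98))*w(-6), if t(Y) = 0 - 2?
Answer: -29988*I*√2 ≈ -42409.0*I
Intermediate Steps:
t(Y) = -2
w(r) = -3*√(-2 + r) (w(r) = -3*√(r - 2) = -3*√(-2 + r))
(-51*(-98))*w(-6) = (-51*(-98))*(-3*√(-2 - 6)) = 4998*(-6*I*√2) = -29988*I*√2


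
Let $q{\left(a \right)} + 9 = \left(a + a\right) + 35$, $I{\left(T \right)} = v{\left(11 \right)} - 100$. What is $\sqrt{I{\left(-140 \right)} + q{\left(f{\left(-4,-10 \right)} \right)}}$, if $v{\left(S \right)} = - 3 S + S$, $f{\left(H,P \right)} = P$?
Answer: $2 i \sqrt{29} \approx 10.77 i$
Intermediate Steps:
$v{\left(S \right)} = - 2 S$
$I{\left(T \right)} = -122$ ($I{\left(T \right)} = \left(-2\right) 11 - 100 = -22 - 100 = -122$)
$q{\left(a \right)} = 26 + 2 a$ ($q{\left(a \right)} = -9 + \left(\left(a + a\right) + 35\right) = -9 + \left(2 a + 35\right) = -9 + \left(35 + 2 a\right) = 26 + 2 a$)
$\sqrt{I{\left(-140 \right)} + q{\left(f{\left(-4,-10 \right)} \right)}} = \sqrt{-122 + \left(26 + 2 \left(-10\right)\right)} = \sqrt{-122 + \left(26 - 20\right)} = \sqrt{-122 + 6} = \sqrt{-116} = 2 i \sqrt{29}$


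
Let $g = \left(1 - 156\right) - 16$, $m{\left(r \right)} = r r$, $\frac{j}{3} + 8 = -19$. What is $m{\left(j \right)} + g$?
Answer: $6390$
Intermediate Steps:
$j = -81$ ($j = -24 + 3 \left(-19\right) = -24 - 57 = -81$)
$m{\left(r \right)} = r^{2}$
$g = -171$ ($g = -155 - 16 = -171$)
$m{\left(j \right)} + g = \left(-81\right)^{2} - 171 = 6561 - 171 = 6390$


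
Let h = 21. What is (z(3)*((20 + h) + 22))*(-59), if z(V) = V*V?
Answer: -33453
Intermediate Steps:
z(V) = V²
(z(3)*((20 + h) + 22))*(-59) = (3²*((20 + 21) + 22))*(-59) = (9*(41 + 22))*(-59) = (9*63)*(-59) = 567*(-59) = -33453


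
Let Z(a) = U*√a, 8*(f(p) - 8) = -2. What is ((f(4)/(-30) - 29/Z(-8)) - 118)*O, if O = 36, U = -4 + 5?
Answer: -42573/10 + 261*I*√2 ≈ -4257.3 + 369.11*I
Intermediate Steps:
f(p) = 31/4 (f(p) = 8 + (⅛)*(-2) = 8 - ¼ = 31/4)
U = 1
Z(a) = √a (Z(a) = 1*√a = √a)
((f(4)/(-30) - 29/Z(-8)) - 118)*O = (((31/4)/(-30) - 29*(-I*√2/4)) - 118)*36 = (((31/4)*(-1/30) - 29*(-I*√2/4)) - 118)*36 = ((-31/120 - (-29)*I*√2/4) - 118)*36 = ((-31/120 + 29*I*√2/4) - 118)*36 = (-14191/120 + 29*I*√2/4)*36 = -42573/10 + 261*I*√2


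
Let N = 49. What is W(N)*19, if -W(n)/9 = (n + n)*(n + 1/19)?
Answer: -822024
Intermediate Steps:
W(n) = -18*n*(1/19 + n) (W(n) = -9*(n + n)*(n + 1/19) = -9*2*n*(n + 1/19) = -9*2*n*(1/19 + n) = -18*n*(1/19 + n))
W(N)*19 = -18/19*49*(1 + 19*49)*19 = -18/19*49*(1 + 931)*19 = -18/19*49*932*19 = -822024/19*19 = -822024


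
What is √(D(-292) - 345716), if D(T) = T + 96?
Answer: 2*I*√86478 ≈ 588.14*I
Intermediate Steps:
D(T) = 96 + T
√(D(-292) - 345716) = √((96 - 292) - 345716) = √(-196 - 345716) = √(-345912) = 2*I*√86478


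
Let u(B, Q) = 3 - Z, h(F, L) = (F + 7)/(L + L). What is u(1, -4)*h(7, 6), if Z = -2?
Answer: 35/6 ≈ 5.8333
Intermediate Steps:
h(F, L) = (7 + F)/(2*L) (h(F, L) = (7 + F)/((2*L)) = (7 + F)*(1/(2*L)) = (7 + F)/(2*L))
u(B, Q) = 5 (u(B, Q) = 3 - 1*(-2) = 3 + 2 = 5)
u(1, -4)*h(7, 6) = 5*((1/2)*(7 + 7)/6) = 5*((1/2)*(1/6)*14) = 5*(7/6) = 35/6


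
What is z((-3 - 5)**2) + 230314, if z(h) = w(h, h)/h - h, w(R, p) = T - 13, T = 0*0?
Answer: 14735987/64 ≈ 2.3025e+5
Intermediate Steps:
T = 0
w(R, p) = -13 (w(R, p) = 0 - 13 = -13)
z(h) = -h - 13/h (z(h) = -13/h - h = -h - 13/h)
z((-3 - 5)**2) + 230314 = (-(-3 - 5)**2 - 13/(-3 - 5)**2) + 230314 = (-1*(-8)**2 - 13/((-8)**2)) + 230314 = (-1*64 - 13/64) + 230314 = (-64 - 13*1/64) + 230314 = (-64 - 13/64) + 230314 = -4109/64 + 230314 = 14735987/64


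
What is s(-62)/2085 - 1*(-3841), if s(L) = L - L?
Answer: 3841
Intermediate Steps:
s(L) = 0
s(-62)/2085 - 1*(-3841) = 0/2085 - 1*(-3841) = 0*(1/2085) + 3841 = 0 + 3841 = 3841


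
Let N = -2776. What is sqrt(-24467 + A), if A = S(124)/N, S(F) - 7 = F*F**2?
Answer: I*sqrt(48459953962)/1388 ≈ 158.6*I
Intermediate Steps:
S(F) = 7 + F**3 (S(F) = 7 + F*F**2 = 7 + F**3)
A = -1906631/2776 (A = (7 + 124**3)/(-2776) = (7 + 1906624)*(-1/2776) = 1906631*(-1/2776) = -1906631/2776 ≈ -686.83)
sqrt(-24467 + A) = sqrt(-24467 - 1906631/2776) = sqrt(-69827023/2776) = I*sqrt(48459953962)/1388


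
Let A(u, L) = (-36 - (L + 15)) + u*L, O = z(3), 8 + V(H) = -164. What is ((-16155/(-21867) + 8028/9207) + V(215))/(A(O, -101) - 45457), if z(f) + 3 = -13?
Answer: 1270532641/326534028777 ≈ 0.0038910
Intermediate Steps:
z(f) = -16 (z(f) = -3 - 13 = -16)
V(H) = -172 (V(H) = -8 - 164 = -172)
O = -16
A(u, L) = -51 - L + L*u (A(u, L) = (-36 - (15 + L)) + L*u = (-36 + (-15 - L)) + L*u = (-51 - L) + L*u = -51 - L + L*u)
((-16155/(-21867) + 8028/9207) + V(215))/(A(O, -101) - 45457) = ((-16155/(-21867) + 8028/9207) - 172)/((-51 - 1*(-101) - 101*(-16)) - 45457) = ((-16155*(-1/21867) + 8028*(1/9207)) - 172)/((-51 + 101 + 1616) - 45457) = ((5385/7289 + 892/1023) - 172)/(1666 - 45457) = (12010643/7456647 - 172)/(-43791) = -1270532641/7456647*(-1/43791) = 1270532641/326534028777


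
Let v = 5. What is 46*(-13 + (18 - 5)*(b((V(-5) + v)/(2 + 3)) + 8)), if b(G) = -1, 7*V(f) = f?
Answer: 3588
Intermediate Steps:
V(f) = f/7
46*(-13 + (18 - 5)*(b((V(-5) + v)/(2 + 3)) + 8)) = 46*(-13 + (18 - 5)*(-1 + 8)) = 46*(-13 + 13*7) = 46*(-13 + 91) = 46*78 = 3588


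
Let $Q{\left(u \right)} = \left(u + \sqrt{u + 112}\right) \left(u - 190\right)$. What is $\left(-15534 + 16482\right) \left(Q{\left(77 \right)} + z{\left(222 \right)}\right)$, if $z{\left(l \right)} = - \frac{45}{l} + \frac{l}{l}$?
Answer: $- \frac{305168310}{37} - 321372 \sqrt{21} \approx -9.7205 \cdot 10^{6}$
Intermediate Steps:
$Q{\left(u \right)} = \left(-190 + u\right) \left(u + \sqrt{112 + u}\right)$ ($Q{\left(u \right)} = \left(u + \sqrt{112 + u}\right) \left(-190 + u\right) = \left(-190 + u\right) \left(u + \sqrt{112 + u}\right)$)
$z{\left(l \right)} = 1 - \frac{45}{l}$ ($z{\left(l \right)} = - \frac{45}{l} + 1 = 1 - \frac{45}{l}$)
$\left(-15534 + 16482\right) \left(Q{\left(77 \right)} + z{\left(222 \right)}\right) = \left(-15534 + 16482\right) \left(\left(77^{2} - 14630 - 190 \sqrt{112 + 77} + 77 \sqrt{112 + 77}\right) + \frac{-45 + 222}{222}\right) = 948 \left(\left(5929 - 14630 - 190 \sqrt{189} + 77 \sqrt{189}\right) + \frac{1}{222} \cdot 177\right) = 948 \left(\left(5929 - 14630 - 190 \cdot 3 \sqrt{21} + 77 \cdot 3 \sqrt{21}\right) + \frac{59}{74}\right) = 948 \left(\left(5929 - 14630 - 570 \sqrt{21} + 231 \sqrt{21}\right) + \frac{59}{74}\right) = 948 \left(\left(-8701 - 339 \sqrt{21}\right) + \frac{59}{74}\right) = 948 \left(- \frac{643815}{74} - 339 \sqrt{21}\right) = - \frac{305168310}{37} - 321372 \sqrt{21}$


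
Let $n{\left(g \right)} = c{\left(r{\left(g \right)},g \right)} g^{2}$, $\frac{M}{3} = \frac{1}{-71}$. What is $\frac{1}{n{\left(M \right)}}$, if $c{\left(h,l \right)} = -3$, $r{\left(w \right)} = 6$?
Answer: $- \frac{5041}{27} \approx -186.7$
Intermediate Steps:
$M = - \frac{3}{71}$ ($M = \frac{3}{-71} = 3 \left(- \frac{1}{71}\right) = - \frac{3}{71} \approx -0.042253$)
$n{\left(g \right)} = - 3 g^{2}$
$\frac{1}{n{\left(M \right)}} = \frac{1}{\left(-3\right) \left(- \frac{3}{71}\right)^{2}} = \frac{1}{\left(-3\right) \frac{9}{5041}} = \frac{1}{- \frac{27}{5041}} = - \frac{5041}{27}$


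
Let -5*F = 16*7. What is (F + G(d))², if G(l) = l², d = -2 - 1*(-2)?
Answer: 12544/25 ≈ 501.76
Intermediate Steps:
d = 0 (d = -2 + 2 = 0)
F = -112/5 (F = -16*7/5 = -⅕*112 = -112/5 ≈ -22.400)
(F + G(d))² = (-112/5 + 0²)² = (-112/5 + 0)² = (-112/5)² = 12544/25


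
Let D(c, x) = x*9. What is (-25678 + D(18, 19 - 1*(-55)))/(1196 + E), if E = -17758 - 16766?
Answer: 6253/8332 ≈ 0.75048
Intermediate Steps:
E = -34524
D(c, x) = 9*x
(-25678 + D(18, 19 - 1*(-55)))/(1196 + E) = (-25678 + 9*(19 - 1*(-55)))/(1196 - 34524) = (-25678 + 9*(19 + 55))/(-33328) = (-25678 + 9*74)*(-1/33328) = (-25678 + 666)*(-1/33328) = -25012*(-1/33328) = 6253/8332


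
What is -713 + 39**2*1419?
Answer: 2157586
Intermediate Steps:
-713 + 39**2*1419 = -713 + 1521*1419 = -713 + 2158299 = 2157586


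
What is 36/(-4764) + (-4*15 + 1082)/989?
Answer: 402767/392633 ≈ 1.0258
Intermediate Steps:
36/(-4764) + (-4*15 + 1082)/989 = 36*(-1/4764) + (-60 + 1082)*(1/989) = -3/397 + 1022*(1/989) = -3/397 + 1022/989 = 402767/392633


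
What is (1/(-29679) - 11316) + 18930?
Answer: 225975905/29679 ≈ 7614.0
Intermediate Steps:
(1/(-29679) - 11316) + 18930 = (-1/29679 - 11316) + 18930 = -335847565/29679 + 18930 = 225975905/29679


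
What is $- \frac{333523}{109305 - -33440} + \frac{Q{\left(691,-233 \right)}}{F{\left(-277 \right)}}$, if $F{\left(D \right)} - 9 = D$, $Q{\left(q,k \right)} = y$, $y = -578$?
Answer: $- \frac{3438777}{19127830} \approx -0.17978$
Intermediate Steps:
$Q{\left(q,k \right)} = -578$
$F{\left(D \right)} = 9 + D$
$- \frac{333523}{109305 - -33440} + \frac{Q{\left(691,-233 \right)}}{F{\left(-277 \right)}} = - \frac{333523}{109305 - -33440} - \frac{578}{9 - 277} = - \frac{333523}{109305 + 33440} - \frac{578}{-268} = - \frac{333523}{142745} - - \frac{289}{134} = \left(-333523\right) \frac{1}{142745} + \frac{289}{134} = - \frac{333523}{142745} + \frac{289}{134} = - \frac{3438777}{19127830}$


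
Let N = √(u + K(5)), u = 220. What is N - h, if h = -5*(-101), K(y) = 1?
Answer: -505 + √221 ≈ -490.13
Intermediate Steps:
h = 505
N = √221 (N = √(220 + 1) = √221 ≈ 14.866)
N - h = √221 - 1*505 = √221 - 505 = -505 + √221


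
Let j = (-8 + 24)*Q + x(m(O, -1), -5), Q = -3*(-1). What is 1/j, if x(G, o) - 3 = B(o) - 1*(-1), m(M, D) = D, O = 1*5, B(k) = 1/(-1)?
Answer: 1/51 ≈ 0.019608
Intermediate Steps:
B(k) = -1
O = 5
Q = 3
x(G, o) = 3 (x(G, o) = 3 + (-1 - 1*(-1)) = 3 + (-1 + 1) = 3 + 0 = 3)
j = 51 (j = (-8 + 24)*3 + 3 = 16*3 + 3 = 48 + 3 = 51)
1/j = 1/51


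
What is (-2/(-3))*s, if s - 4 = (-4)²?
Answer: 40/3 ≈ 13.333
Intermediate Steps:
s = 20 (s = 4 + (-4)² = 4 + 16 = 20)
(-2/(-3))*s = -2/(-3)*20 = -2*(-⅓)*20 = (⅔)*20 = 40/3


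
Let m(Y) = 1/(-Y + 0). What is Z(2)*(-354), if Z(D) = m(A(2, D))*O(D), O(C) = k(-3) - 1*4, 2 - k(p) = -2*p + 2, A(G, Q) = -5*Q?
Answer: 354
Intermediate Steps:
k(p) = 2*p (k(p) = 2 - (-2*p + 2) = 2 - (2 - 2*p) = 2 + (-2 + 2*p) = 2*p)
O(C) = -10 (O(C) = 2*(-3) - 1*4 = -6 - 4 = -10)
m(Y) = -1/Y (m(Y) = 1/(-Y) = -1/Y)
Z(D) = -2/D (Z(D) = -1/((-5*D))*(-10) = -(-1)/(5*D)*(-10) = (1/(5*D))*(-10) = -2/D)
Z(2)*(-354) = -2/2*(-354) = -2*½*(-354) = -1*(-354) = 354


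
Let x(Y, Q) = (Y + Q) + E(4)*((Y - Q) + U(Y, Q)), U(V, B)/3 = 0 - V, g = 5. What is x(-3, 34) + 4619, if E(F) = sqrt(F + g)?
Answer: 4566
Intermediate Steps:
U(V, B) = -3*V (U(V, B) = 3*(0 - V) = 3*(-V) = -3*V)
E(F) = sqrt(5 + F) (E(F) = sqrt(F + 5) = sqrt(5 + F))
x(Y, Q) = -5*Y - 2*Q (x(Y, Q) = (Y + Q) + sqrt(5 + 4)*((Y - Q) - 3*Y) = (Q + Y) + sqrt(9)*(-Q - 2*Y) = (Q + Y) + 3*(-Q - 2*Y) = (Q + Y) + (-6*Y - 3*Q) = -5*Y - 2*Q)
x(-3, 34) + 4619 = (-5*(-3) - 2*34) + 4619 = (15 - 68) + 4619 = -53 + 4619 = 4566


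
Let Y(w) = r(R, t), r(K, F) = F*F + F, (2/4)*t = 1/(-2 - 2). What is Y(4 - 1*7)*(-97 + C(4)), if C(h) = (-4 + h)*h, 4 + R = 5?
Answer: 97/4 ≈ 24.250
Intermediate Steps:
R = 1 (R = -4 + 5 = 1)
t = -½ (t = 2/(-2 - 2) = 2/(-4) = 2*(-¼) = -½ ≈ -0.50000)
r(K, F) = F + F² (r(K, F) = F² + F = F + F²)
C(h) = h*(-4 + h)
Y(w) = -¼ (Y(w) = -(1 - ½)/2 = -½*½ = -¼)
Y(4 - 1*7)*(-97 + C(4)) = -(-97 + 4*(-4 + 4))/4 = -(-97 + 4*0)/4 = -(-97 + 0)/4 = -¼*(-97) = 97/4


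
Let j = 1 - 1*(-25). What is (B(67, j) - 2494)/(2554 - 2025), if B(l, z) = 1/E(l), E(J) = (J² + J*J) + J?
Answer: -22558229/4784805 ≈ -4.7146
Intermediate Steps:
j = 26 (j = 1 + 25 = 26)
E(J) = J + 2*J² (E(J) = (J² + J²) + J = 2*J² + J = J + 2*J²)
B(l, z) = 1/(l*(1 + 2*l))
(B(67, j) - 2494)/(2554 - 2025) = (1/(67*(1 + 2*67)) - 2494)/(2554 - 2025) = (1/(67*(1 + 134)) - 2494)/529 = ((1/67)/135 - 2494)*(1/529) = ((1/67)*(1/135) - 2494)*(1/529) = (1/9045 - 2494)*(1/529) = -22558229/9045*1/529 = -22558229/4784805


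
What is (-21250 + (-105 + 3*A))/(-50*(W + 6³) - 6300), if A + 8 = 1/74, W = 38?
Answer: 1582043/1406000 ≈ 1.1252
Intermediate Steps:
A = -591/74 (A = -8 + 1/74 = -591/74 ≈ -7.9865)
(-21250 + (-105 + 3*A))/(-50*(W + 6³) - 6300) = (-21250 + (-105 + 3*(-591/74)))/(-50*(38 + 6³) - 6300) = (-21250 + (-105 - 1773/74))/(-50*(38 + 216) - 6300) = (-21250 - 9543/74)/(-50*254 - 6300) = -1582043/(74*(-12700 - 6300)) = -1582043/74/(-19000) = -1582043/74*(-1/19000) = 1582043/1406000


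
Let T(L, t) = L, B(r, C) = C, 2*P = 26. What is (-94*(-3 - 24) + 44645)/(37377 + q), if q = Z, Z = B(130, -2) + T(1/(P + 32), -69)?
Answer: 2123235/1681876 ≈ 1.2624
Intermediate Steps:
P = 13 (P = (1/2)*26 = 13)
Z = -89/45 (Z = -2 + 1/(13 + 32) = -2 + 1/45 = -89/45 ≈ -1.9778)
q = -89/45 ≈ -1.9778
(-94*(-3 - 24) + 44645)/(37377 + q) = (-94*(-3 - 24) + 44645)/(37377 - 89/45) = (-94*(-27) + 44645)/(1681876/45) = (2538 + 44645)*(45/1681876) = 47183*(45/1681876) = 2123235/1681876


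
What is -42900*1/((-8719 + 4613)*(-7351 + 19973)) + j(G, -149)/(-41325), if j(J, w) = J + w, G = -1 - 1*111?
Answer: 43963824/6154329425 ≈ 0.0071436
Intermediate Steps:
G = -112 (G = -1 - 111 = -112)
-42900*1/((-8719 + 4613)*(-7351 + 19973)) + j(G, -149)/(-41325) = -42900*1/((-8719 + 4613)*(-7351 + 19973)) + (-112 - 149)/(-41325) = -42900/(12622*(-4106)) - 261*(-1/41325) = -42900/(-51825932) + 3/475 = -42900*(-1/51825932) + 3/475 = 10725/12956483 + 3/475 = 43963824/6154329425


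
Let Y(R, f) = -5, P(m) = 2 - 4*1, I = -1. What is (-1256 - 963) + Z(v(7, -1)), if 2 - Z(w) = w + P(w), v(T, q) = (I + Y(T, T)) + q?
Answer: -2208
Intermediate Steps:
P(m) = -2 (P(m) = 2 - 4 = -2)
v(T, q) = -6 + q (v(T, q) = (-1 - 5) + q = -6 + q)
Z(w) = 4 - w (Z(w) = 2 - (w - 2) = 2 - (-2 + w) = 2 + (2 - w) = 4 - w)
(-1256 - 963) + Z(v(7, -1)) = (-1256 - 963) + (4 - (-6 - 1)) = -2219 + (4 - 1*(-7)) = -2219 + (4 + 7) = -2219 + 11 = -2208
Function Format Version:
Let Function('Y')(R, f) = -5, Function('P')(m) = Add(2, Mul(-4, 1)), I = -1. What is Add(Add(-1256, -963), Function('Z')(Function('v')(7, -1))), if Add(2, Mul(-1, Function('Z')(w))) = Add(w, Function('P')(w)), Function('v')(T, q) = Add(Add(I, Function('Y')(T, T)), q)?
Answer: -2208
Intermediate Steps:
Function('P')(m) = -2 (Function('P')(m) = Add(2, -4) = -2)
Function('v')(T, q) = Add(-6, q) (Function('v')(T, q) = Add(Add(-1, -5), q) = Add(-6, q))
Function('Z')(w) = Add(4, Mul(-1, w)) (Function('Z')(w) = Add(2, Mul(-1, Add(w, -2))) = Add(2, Mul(-1, Add(-2, w))) = Add(2, Add(2, Mul(-1, w))) = Add(4, Mul(-1, w)))
Add(Add(-1256, -963), Function('Z')(Function('v')(7, -1))) = Add(Add(-1256, -963), Add(4, Mul(-1, Add(-6, -1)))) = Add(-2219, Add(4, Mul(-1, -7))) = Add(-2219, Add(4, 7)) = Add(-2219, 11) = -2208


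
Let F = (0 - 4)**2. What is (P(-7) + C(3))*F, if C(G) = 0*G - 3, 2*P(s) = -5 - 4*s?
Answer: 136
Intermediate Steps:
P(s) = -5/2 - 2*s (P(s) = (-5 - 4*s)/2 = -5/2 - 2*s)
C(G) = -3 (C(G) = 0 - 3 = -3)
F = 16 (F = (-4)**2 = 16)
(P(-7) + C(3))*F = ((-5/2 - 2*(-7)) - 3)*16 = ((-5/2 + 14) - 3)*16 = (23/2 - 3)*16 = (17/2)*16 = 136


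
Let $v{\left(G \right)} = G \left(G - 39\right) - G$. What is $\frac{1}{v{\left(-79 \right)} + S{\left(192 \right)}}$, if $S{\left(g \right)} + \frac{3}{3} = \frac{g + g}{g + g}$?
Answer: $\frac{1}{9401} \approx 0.00010637$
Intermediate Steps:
$S{\left(g \right)} = 0$ ($S{\left(g \right)} = -1 + \frac{g + g}{g + g} = -1 + \frac{2 g}{2 g} = -1 + 2 g \frac{1}{2 g} = -1 + 1 = 0$)
$v{\left(G \right)} = - G + G \left(-39 + G\right)$ ($v{\left(G \right)} = G \left(-39 + G\right) - G = - G + G \left(-39 + G\right)$)
$\frac{1}{v{\left(-79 \right)} + S{\left(192 \right)}} = \frac{1}{- 79 \left(-40 - 79\right) + 0} = \frac{1}{\left(-79\right) \left(-119\right) + 0} = \frac{1}{9401 + 0} = \frac{1}{9401}$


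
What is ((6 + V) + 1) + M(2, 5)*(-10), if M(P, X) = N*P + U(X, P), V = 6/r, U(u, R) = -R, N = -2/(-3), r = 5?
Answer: 223/15 ≈ 14.867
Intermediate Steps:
N = 2/3 (N = -2*(-1/3) = 2/3 ≈ 0.66667)
V = 6/5 ≈ 1.2000
M(P, X) = -P/3 (M(P, X) = 2*P/3 - P = -P/3)
((6 + V) + 1) + M(2, 5)*(-10) = ((6 + 6/5) + 1) - 1/3*2*(-10) = (36/5 + 1) - 2/3*(-10) = 41/5 + 20/3 = 223/15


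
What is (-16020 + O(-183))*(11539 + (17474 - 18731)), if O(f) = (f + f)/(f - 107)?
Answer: -23882176194/145 ≈ -1.6470e+8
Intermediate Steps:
O(f) = 2*f/(-107 + f) (O(f) = (2*f)/(-107 + f) = 2*f/(-107 + f))
(-16020 + O(-183))*(11539 + (17474 - 18731)) = (-16020 + 2*(-183)/(-107 - 183))*(11539 + (17474 - 18731)) = (-16020 + 2*(-183)/(-290))*(11539 - 1257) = (-16020 + 2*(-183)*(-1/290))*10282 = (-16020 + 183/145)*10282 = -2322717/145*10282 = -23882176194/145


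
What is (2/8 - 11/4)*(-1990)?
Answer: 4975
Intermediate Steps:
(2/8 - 11/4)*(-1990) = (2*(1/8) - 11*1/4)*(-1990) = (1/4 - 11/4)*(-1990) = -5/2*(-1990) = 4975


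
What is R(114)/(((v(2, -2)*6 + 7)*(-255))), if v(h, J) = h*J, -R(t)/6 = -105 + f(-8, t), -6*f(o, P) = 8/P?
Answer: 35914/247095 ≈ 0.14534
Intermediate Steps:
f(o, P) = -4/(3*P)
R(t) = 630 + 8/t (R(t) = -6*(-105 - 4/(3*t)) = 630 + 8/t)
v(h, J) = J*h
R(114)/(((v(2, -2)*6 + 7)*(-255))) = (630 + 8/114)/(((-2*2*6 + 7)*(-255))) = (630 + 8*(1/114))/(((-4*6 + 7)*(-255))) = (630 + 4/57)/(((-24 + 7)*(-255))) = 35914/(57*((-17*(-255)))) = (35914/57)/4335 = (35914/57)*(1/4335) = 35914/247095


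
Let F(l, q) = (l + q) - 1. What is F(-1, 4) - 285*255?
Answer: -72673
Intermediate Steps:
F(l, q) = -1 + l + q
F(-1, 4) - 285*255 = (-1 - 1 + 4) - 285*255 = 2 - 72675 = -72673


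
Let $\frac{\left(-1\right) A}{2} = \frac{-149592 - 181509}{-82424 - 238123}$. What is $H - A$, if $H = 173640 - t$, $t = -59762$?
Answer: $\frac{24938991032}{106849} \approx 2.334 \cdot 10^{5}$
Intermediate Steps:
$A = - \frac{220734}{106849}$ ($A = - 2 \frac{-149592 - 181509}{-82424 - 238123} = - 2 \left(- \frac{331101}{-320547}\right) = - 2 \left(\left(-331101\right) \left(- \frac{1}{320547}\right)\right) = \left(-2\right) \frac{110367}{106849} = - \frac{220734}{106849} \approx -2.0658$)
$H = 233402$ ($H = 173640 - -59762 = 173640 + 59762 = 233402$)
$H - A = 233402 - - \frac{220734}{106849} = 233402 + \frac{220734}{106849} = \frac{24938991032}{106849}$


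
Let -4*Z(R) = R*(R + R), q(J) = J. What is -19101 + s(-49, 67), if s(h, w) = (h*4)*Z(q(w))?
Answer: 420821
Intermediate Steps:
Z(R) = -R²/2 (Z(R) = -R*(R + R)/4 = -R*2*R/4 = -R²/2)
s(h, w) = -2*h*w² (s(h, w) = (h*4)*(-w²/2) = (4*h)*(-w²/2) = -2*h*w²)
-19101 + s(-49, 67) = -19101 - 2*(-49)*67² = -19101 - 2*(-49)*4489 = -19101 + 439922 = 420821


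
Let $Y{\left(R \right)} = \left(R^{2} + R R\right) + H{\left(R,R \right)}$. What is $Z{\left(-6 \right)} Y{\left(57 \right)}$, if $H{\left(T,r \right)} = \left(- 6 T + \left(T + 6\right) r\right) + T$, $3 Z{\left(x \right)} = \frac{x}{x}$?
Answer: $3268$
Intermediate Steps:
$Z{\left(x \right)} = \frac{1}{3}$ ($Z{\left(x \right)} = \frac{x \frac{1}{x}}{3} = \frac{1}{3} \cdot 1 = \frac{1}{3}$)
$H{\left(T,r \right)} = - 5 T + r \left(6 + T\right)$ ($H{\left(T,r \right)} = \left(- 6 T + \left(6 + T\right) r\right) + T = \left(- 6 T + r \left(6 + T\right)\right) + T = - 5 T + r \left(6 + T\right)$)
$Y{\left(R \right)} = R + 3 R^{2}$ ($Y{\left(R \right)} = \left(R^{2} + R R\right) + \left(- 5 R + 6 R + R R\right) = \left(R^{2} + R^{2}\right) + \left(- 5 R + 6 R + R^{2}\right) = 2 R^{2} + \left(R + R^{2}\right) = R + 3 R^{2}$)
$Z{\left(-6 \right)} Y{\left(57 \right)} = \frac{57 \left(1 + 3 \cdot 57\right)}{3} = \frac{57 \left(1 + 171\right)}{3} = \frac{57 \cdot 172}{3} = \frac{1}{3} \cdot 9804 = 3268$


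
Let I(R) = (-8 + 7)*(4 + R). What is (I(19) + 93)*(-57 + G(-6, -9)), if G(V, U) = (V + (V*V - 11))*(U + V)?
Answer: -23940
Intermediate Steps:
G(V, U) = (U + V)*(-11 + V + V²) (G(V, U) = (V + (V² - 11))*(U + V) = (V + (-11 + V²))*(U + V) = (-11 + V + V²)*(U + V) = (U + V)*(-11 + V + V²))
I(R) = -4 - R (I(R) = -(4 + R) = -4 - R)
(I(19) + 93)*(-57 + G(-6, -9)) = ((-4 - 1*19) + 93)*(-57 + ((-6)² + (-6)³ - 11*(-9) - 11*(-6) - 9*(-6) - 9*(-6)²)) = ((-4 - 19) + 93)*(-57 + (36 - 216 + 99 + 66 + 54 - 9*36)) = (-23 + 93)*(-57 + (36 - 216 + 99 + 66 + 54 - 324)) = 70*(-57 - 285) = 70*(-342) = -23940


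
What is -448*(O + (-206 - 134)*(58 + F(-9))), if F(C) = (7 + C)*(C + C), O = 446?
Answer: 14118272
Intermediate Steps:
F(C) = 2*C*(7 + C) (F(C) = (7 + C)*(2*C) = 2*C*(7 + C))
-448*(O + (-206 - 134)*(58 + F(-9))) = -448*(446 + (-206 - 134)*(58 + 2*(-9)*(7 - 9))) = -448*(446 - 340*(58 + 2*(-9)*(-2))) = -448*(446 - 340*(58 + 36)) = -448*(446 - 340*94) = -448*(446 - 31960) = -448*(-31514) = 14118272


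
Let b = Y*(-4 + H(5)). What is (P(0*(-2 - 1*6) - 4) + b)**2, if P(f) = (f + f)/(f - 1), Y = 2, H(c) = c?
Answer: 324/25 ≈ 12.960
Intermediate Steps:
P(f) = 2*f/(-1 + f) (P(f) = (2*f)/(-1 + f) = 2*f/(-1 + f))
b = 2 (b = 2*(-4 + 5) = 2*1 = 2)
(P(0*(-2 - 1*6) - 4) + b)**2 = (2*(0*(-2 - 1*6) - 4)/(-1 + (0*(-2 - 1*6) - 4)) + 2)**2 = (2*(0*(-2 - 6) - 4)/(-1 + (0*(-2 - 6) - 4)) + 2)**2 = (2*(0*(-8) - 4)/(-1 + (0*(-8) - 4)) + 2)**2 = (2*(0 - 4)/(-1 + (0 - 4)) + 2)**2 = (2*(-4)/(-1 - 4) + 2)**2 = (2*(-4)/(-5) + 2)**2 = (2*(-4)*(-1/5) + 2)**2 = (8/5 + 2)**2 = (18/5)**2 = 324/25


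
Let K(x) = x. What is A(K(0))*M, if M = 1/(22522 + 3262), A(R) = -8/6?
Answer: -1/19338 ≈ -5.1712e-5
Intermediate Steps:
A(R) = -4/3 (A(R) = -8*1/6 = -4/3)
M = 1/25784 ≈ 3.8784e-5
A(K(0))*M = -4/3*1/25784 = -1/19338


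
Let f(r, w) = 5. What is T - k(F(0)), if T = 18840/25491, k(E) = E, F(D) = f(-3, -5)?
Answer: -36205/8497 ≈ -4.2609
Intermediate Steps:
F(D) = 5
T = 6280/8497 (T = 18840*(1/25491) = 6280/8497 ≈ 0.73908)
T - k(F(0)) = 6280/8497 - 1*5 = 6280/8497 - 5 = -36205/8497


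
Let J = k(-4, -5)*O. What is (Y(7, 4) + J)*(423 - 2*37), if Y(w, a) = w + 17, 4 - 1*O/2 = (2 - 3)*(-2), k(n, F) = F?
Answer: 1396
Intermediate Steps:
O = 4 (O = 8 - 2*(2 - 3)*(-2) = 8 - (-2)*(-2) = 8 - 2*2 = 8 - 4 = 4)
Y(w, a) = 17 + w
J = -20 (J = -5*4 = -20)
(Y(7, 4) + J)*(423 - 2*37) = ((17 + 7) - 20)*(423 - 2*37) = (24 - 20)*(423 - 74) = 4*349 = 1396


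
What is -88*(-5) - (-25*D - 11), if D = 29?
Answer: 1176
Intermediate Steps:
-88*(-5) - (-25*D - 11) = -88*(-5) - (-25*29 - 11) = 440 - (-725 - 11) = 440 - 1*(-736) = 440 + 736 = 1176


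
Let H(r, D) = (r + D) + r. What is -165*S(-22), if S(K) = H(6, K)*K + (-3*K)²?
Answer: -755040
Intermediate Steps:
H(r, D) = D + 2*r (H(r, D) = (D + r) + r = D + 2*r)
S(K) = 9*K² + K*(12 + K) (S(K) = (K + 2*6)*K + (-3*K)² = (K + 12)*K + 9*K² = (12 + K)*K + 9*K² = K*(12 + K) + 9*K² = 9*K² + K*(12 + K))
-165*S(-22) = -330*(-22)*(6 + 5*(-22)) = -330*(-22)*(6 - 110) = -330*(-22)*(-104) = -165*4576 = -755040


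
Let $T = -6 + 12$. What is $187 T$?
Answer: $1122$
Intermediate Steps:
$T = 6$
$187 T = 187 \cdot 6 = 1122$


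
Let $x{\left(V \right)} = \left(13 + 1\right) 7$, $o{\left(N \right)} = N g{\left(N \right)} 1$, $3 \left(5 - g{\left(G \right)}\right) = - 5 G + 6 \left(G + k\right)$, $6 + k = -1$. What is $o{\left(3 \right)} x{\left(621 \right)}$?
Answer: $5292$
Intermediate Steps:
$k = -7$ ($k = -6 - 1 = -7$)
$g{\left(G \right)} = 19 - \frac{G}{3}$ ($g{\left(G \right)} = 5 - \frac{- 5 G + 6 \left(G - 7\right)}{3} = 5 - \frac{- 5 G + 6 \left(-7 + G\right)}{3} = 5 - \frac{- 5 G + \left(-42 + 6 G\right)}{3} = 5 - \frac{-42 + G}{3} = 5 - \left(-14 + \frac{G}{3}\right) = 19 - \frac{G}{3}$)
$o{\left(N \right)} = N \left(19 - \frac{N}{3}\right)$ ($o{\left(N \right)} = N \left(19 - \frac{N}{3}\right) 1 = N \left(19 - \frac{N}{3}\right)$)
$x{\left(V \right)} = 98$ ($x{\left(V \right)} = 14 \cdot 7 = 98$)
$o{\left(3 \right)} x{\left(621 \right)} = \frac{1}{3} \cdot 3 \left(57 - 3\right) 98 = \frac{1}{3} \cdot 3 \cdot 54 \cdot 98 = 54 \cdot 98 = 5292$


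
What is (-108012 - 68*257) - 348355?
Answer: -473843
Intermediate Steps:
(-108012 - 68*257) - 348355 = (-108012 - 17476) - 348355 = -125488 - 348355 = -473843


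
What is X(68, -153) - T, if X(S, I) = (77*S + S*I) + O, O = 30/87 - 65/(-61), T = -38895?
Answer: 59665558/1769 ≈ 33728.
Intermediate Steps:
O = 2495/1769 (O = 30*(1/87) - 65*(-1/61) = 10/29 + 65/61 = 2495/1769 ≈ 1.4104)
X(S, I) = 2495/1769 + 77*S + I*S (X(S, I) = (77*S + S*I) + 2495/1769 = (77*S + I*S) + 2495/1769 = 2495/1769 + 77*S + I*S)
X(68, -153) - T = (2495/1769 + 77*68 - 153*68) - 1*(-38895) = (2495/1769 + 5236 - 10404) + 38895 = -9139697/1769 + 38895 = 59665558/1769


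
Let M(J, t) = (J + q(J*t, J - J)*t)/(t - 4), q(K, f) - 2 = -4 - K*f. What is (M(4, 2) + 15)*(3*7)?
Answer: 315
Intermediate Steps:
q(K, f) = -2 - K*f (q(K, f) = 2 + (-4 - K*f) = -2 - K*f)
M(J, t) = (J - 2*t)/(-4 + t) (M(J, t) = (J + (-2 - J*t*(J - J))*t)/(t - 4) = (J + (-2 - 1*J*t*0)*t)/(-4 + t) = (J + (-2 + 0)*t)/(-4 + t) = (J - 2*t)/(-4 + t))
(M(4, 2) + 15)*(3*7) = ((4 - 2*2)/(-4 + 2) + 15)*(3*7) = ((4 - 4)/(-2) + 15)*21 = (-½*0 + 15)*21 = (0 + 15)*21 = 15*21 = 315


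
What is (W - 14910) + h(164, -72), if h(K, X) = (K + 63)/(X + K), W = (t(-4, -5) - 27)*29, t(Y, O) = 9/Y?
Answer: -362383/23 ≈ -15756.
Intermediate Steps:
W = -3393/4 (W = (9/(-4) - 27)*29 = (9*(-¼) - 27)*29 = (-9/4 - 27)*29 = -117/4*29 = -3393/4 ≈ -848.25)
h(K, X) = (63 + K)/(K + X)
(W - 14910) + h(164, -72) = (-3393/4 - 14910) + (63 + 164)/(164 - 72) = -63033/4 + 227/92 = -362383/23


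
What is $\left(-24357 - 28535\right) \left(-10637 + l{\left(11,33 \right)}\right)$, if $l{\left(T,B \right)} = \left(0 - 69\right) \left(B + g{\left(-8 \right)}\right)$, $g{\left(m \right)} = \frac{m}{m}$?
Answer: $686696836$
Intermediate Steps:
$g{\left(m \right)} = 1$
$l{\left(T,B \right)} = -69 - 69 B$ ($l{\left(T,B \right)} = \left(0 - 69\right) \left(B + 1\right) = - 69 \left(1 + B\right) = -69 - 69 B$)
$\left(-24357 - 28535\right) \left(-10637 + l{\left(11,33 \right)}\right) = \left(-24357 - 28535\right) \left(-10637 - 2346\right) = - 52892 \left(-10637 - 2346\right) = \left(-52892\right) \left(-12983\right) = 686696836$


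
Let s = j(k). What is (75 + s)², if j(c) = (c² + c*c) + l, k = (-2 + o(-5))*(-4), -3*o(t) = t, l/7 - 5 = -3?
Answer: 693889/81 ≈ 8566.5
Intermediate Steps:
l = 14 (l = 35 + 7*(-3) = 35 - 21 = 14)
o(t) = -t/3
k = 4/3 (k = (-2 - ⅓*(-5))*(-4) = (-2 + 5/3)*(-4) = -⅓*(-4) = 4/3 ≈ 1.3333)
j(c) = 14 + 2*c² (j(c) = (c² + c*c) + 14 = (c² + c²) + 14 = 2*c² + 14 = 14 + 2*c²)
s = 158/9 (s = 14 + 2*(4/3)² = 14 + 2*(16/9) = 14 + 32/9 = 158/9 ≈ 17.556)
(75 + s)² = (75 + 158/9)² = (833/9)² = 693889/81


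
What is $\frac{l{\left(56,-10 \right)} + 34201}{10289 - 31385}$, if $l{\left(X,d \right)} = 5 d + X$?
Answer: $- \frac{34207}{21096} \approx -1.6215$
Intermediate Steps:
$l{\left(X,d \right)} = X + 5 d$
$\frac{l{\left(56,-10 \right)} + 34201}{10289 - 31385} = \frac{\left(56 + 5 \left(-10\right)\right) + 34201}{10289 - 31385} = \frac{\left(56 - 50\right) + 34201}{-21096} = \left(6 + 34201\right) \left(- \frac{1}{21096}\right) = 34207 \left(- \frac{1}{21096}\right) = - \frac{34207}{21096}$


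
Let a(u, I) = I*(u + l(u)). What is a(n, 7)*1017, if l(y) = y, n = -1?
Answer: -14238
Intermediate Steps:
a(u, I) = 2*I*u (a(u, I) = I*(u + u) = I*(2*u) = 2*I*u)
a(n, 7)*1017 = (2*7*(-1))*1017 = -14*1017 = -14238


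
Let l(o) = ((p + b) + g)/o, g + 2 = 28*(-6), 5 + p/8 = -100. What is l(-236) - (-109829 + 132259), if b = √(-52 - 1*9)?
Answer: -2646235/118 - I*√61/236 ≈ -22426.0 - 0.033094*I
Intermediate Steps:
b = I*√61 (b = √(-52 - 9) = √(-61) = I*√61 ≈ 7.8102*I)
p = -840 (p = -40 + 8*(-100) = -40 - 800 = -840)
g = -170 (g = -2 + 28*(-6) = -2 - 168 = -170)
l(o) = (-1010 + I*√61)/o (l(o) = ((-840 + I*√61) - 170)/o = (-1010 + I*√61)/o)
l(-236) - (-109829 + 132259) = (-1010 + I*√61)/(-236) - (-109829 + 132259) = -(-1010 + I*√61)/236 - 1*22430 = (505/118 - I*√61/236) - 22430 = -2646235/118 - I*√61/236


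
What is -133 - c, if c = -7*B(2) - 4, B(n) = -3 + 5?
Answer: -115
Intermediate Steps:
B(n) = 2
c = -18 (c = -7*2 - 4 = -14 - 4 = -18)
-133 - c = -133 - 1*(-18) = -133 + 18 = -115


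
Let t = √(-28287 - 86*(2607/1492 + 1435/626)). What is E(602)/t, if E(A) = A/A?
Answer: -I*√1561185716856562/6686077469 ≈ -0.0059096*I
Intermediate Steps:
E(A) = 1
t = I*√1561185716856562/233498 (t = √(-28287 - 86*(2607*(1/1492) + 1435*(1/626))) = √(-28287 - 86*(2607/1492 + 1435/626)) = √(-28287 - 86*1886501/466996) = √(-28287 - 81119543/233498) = √(-6686077469/233498) = I*√1561185716856562/233498 ≈ 169.22*I)
E(602)/t = 1/(I*√1561185716856562/233498) = 1*(-I*√1561185716856562/6686077469) = -I*√1561185716856562/6686077469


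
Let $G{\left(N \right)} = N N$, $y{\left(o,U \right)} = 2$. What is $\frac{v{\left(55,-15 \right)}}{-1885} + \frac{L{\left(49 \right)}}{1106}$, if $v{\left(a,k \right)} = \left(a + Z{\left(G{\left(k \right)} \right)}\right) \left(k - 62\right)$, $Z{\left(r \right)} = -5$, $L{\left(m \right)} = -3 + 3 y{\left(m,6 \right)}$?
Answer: $\frac{852751}{416962} \approx 2.0452$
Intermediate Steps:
$G{\left(N \right)} = N^{2}$
$L{\left(m \right)} = 3$ ($L{\left(m \right)} = -3 + 3 \cdot 2 = -3 + 6 = 3$)
$v{\left(a,k \right)} = \left(-62 + k\right) \left(-5 + a\right)$ ($v{\left(a,k \right)} = \left(a - 5\right) \left(k - 62\right) = \left(-5 + a\right) \left(-62 + k\right) = \left(-62 + k\right) \left(-5 + a\right)$)
$\frac{v{\left(55,-15 \right)}}{-1885} + \frac{L{\left(49 \right)}}{1106} = \frac{310 - 3410 - -75 + 55 \left(-15\right)}{-1885} + \frac{3}{1106} = \left(310 - 3410 + 75 - 825\right) \left(- \frac{1}{1885}\right) + 3 \cdot \frac{1}{1106} = \left(-3850\right) \left(- \frac{1}{1885}\right) + \frac{3}{1106} = \frac{770}{377} + \frac{3}{1106} = \frac{852751}{416962}$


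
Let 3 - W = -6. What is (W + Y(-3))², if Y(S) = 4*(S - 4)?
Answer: 361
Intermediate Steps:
W = 9 (W = 3 - 1*(-6) = 3 + 6 = 9)
Y(S) = -16 + 4*S (Y(S) = 4*(-4 + S) = -16 + 4*S)
(W + Y(-3))² = (9 + (-16 + 4*(-3)))² = (9 + (-16 - 12))² = (9 - 28)² = (-19)² = 361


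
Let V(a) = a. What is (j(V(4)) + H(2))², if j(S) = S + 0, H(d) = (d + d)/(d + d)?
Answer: 25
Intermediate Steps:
H(d) = 1 (H(d) = (2*d)/((2*d)) = (2*d)*(1/(2*d)) = 1)
j(S) = S
(j(V(4)) + H(2))² = (4 + 1)² = 5² = 25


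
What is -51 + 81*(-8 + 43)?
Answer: 2784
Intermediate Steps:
-51 + 81*(-8 + 43) = -51 + 81*35 = -51 + 2835 = 2784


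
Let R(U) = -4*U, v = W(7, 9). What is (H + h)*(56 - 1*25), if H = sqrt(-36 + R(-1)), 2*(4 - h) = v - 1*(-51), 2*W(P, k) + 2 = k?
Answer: -2883/4 + 124*I*sqrt(2) ≈ -720.75 + 175.36*I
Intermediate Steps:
W(P, k) = -1 + k/2
v = 7/2 (v = -1 + (1/2)*9 = -1 + 9/2 = 7/2 ≈ 3.5000)
h = -93/4 (h = 4 - (7/2 - 1*(-51))/2 = 4 - (7/2 + 51)/2 = 4 - 1/2*109/2 = 4 - 109/4 = -93/4 ≈ -23.250)
H = 4*I*sqrt(2) (H = sqrt(-36 - 4*(-1)) = sqrt(-36 + 4) = sqrt(-32) = 4*I*sqrt(2) ≈ 5.6569*I)
(H + h)*(56 - 1*25) = (4*I*sqrt(2) - 93/4)*(56 - 1*25) = (-93/4 + 4*I*sqrt(2))*(56 - 25) = (-93/4 + 4*I*sqrt(2))*31 = -2883/4 + 124*I*sqrt(2)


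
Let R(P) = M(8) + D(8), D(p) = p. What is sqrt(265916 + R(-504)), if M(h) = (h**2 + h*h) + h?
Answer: 2*sqrt(66515) ≈ 515.81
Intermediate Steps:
M(h) = h + 2*h**2 (M(h) = (h**2 + h**2) + h = 2*h**2 + h = h + 2*h**2)
R(P) = 144 (R(P) = 8*(1 + 2*8) + 8 = 8*(1 + 16) + 8 = 8*17 + 8 = 136 + 8 = 144)
sqrt(265916 + R(-504)) = sqrt(265916 + 144) = sqrt(266060) = 2*sqrt(66515)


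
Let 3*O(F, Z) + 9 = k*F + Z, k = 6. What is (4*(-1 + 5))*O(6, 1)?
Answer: 448/3 ≈ 149.33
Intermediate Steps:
O(F, Z) = -3 + 2*F + Z/3 (O(F, Z) = -3 + (6*F + Z)/3 = -3 + (Z + 6*F)/3 = -3 + (2*F + Z/3) = -3 + 2*F + Z/3)
(4*(-1 + 5))*O(6, 1) = (4*(-1 + 5))*(-3 + 2*6 + (1/3)*1) = (4*4)*(-3 + 12 + 1/3) = 16*(28/3) = 448/3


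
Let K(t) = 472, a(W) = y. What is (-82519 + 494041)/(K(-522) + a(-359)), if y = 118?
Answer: 205761/295 ≈ 697.50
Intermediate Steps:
a(W) = 118
(-82519 + 494041)/(K(-522) + a(-359)) = (-82519 + 494041)/(472 + 118) = 411522/590 = 411522*(1/590) = 205761/295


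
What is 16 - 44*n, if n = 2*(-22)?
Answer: 1952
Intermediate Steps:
n = -44
16 - 44*n = 16 - 44*(-44) = 16 + 1936 = 1952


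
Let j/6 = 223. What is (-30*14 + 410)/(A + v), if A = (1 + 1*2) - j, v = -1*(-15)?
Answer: 1/132 ≈ 0.0075758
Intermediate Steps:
j = 1338 (j = 6*223 = 1338)
v = 15
A = -1335 (A = (1 + 1*2) - 1*1338 = (1 + 2) - 1338 = 3 - 1338 = -1335)
(-30*14 + 410)/(A + v) = (-30*14 + 410)/(-1335 + 15) = (-420 + 410)/(-1320) = -10*(-1/1320) = 1/132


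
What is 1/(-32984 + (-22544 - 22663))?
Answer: -1/78191 ≈ -1.2789e-5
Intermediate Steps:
1/(-32984 + (-22544 - 22663)) = 1/(-32984 - 45207) = 1/(-78191) = -1/78191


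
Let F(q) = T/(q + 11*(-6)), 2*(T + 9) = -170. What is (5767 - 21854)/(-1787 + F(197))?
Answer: 2107397/234191 ≈ 8.9986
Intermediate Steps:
T = -94 (T = -9 + (½)*(-170) = -9 - 85 = -94)
F(q) = -94/(-66 + q) (F(q) = -94/(q + 11*(-6)) = -94/(q - 66) = -94/(-66 + q))
(5767 - 21854)/(-1787 + F(197)) = (5767 - 21854)/(-1787 - 94/(-66 + 197)) = -16087/(-1787 - 94/131) = -16087/(-234191/131) = -16087*(-131/234191) = 2107397/234191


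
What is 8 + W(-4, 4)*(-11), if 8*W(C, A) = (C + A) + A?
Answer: 5/2 ≈ 2.5000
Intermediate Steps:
W(C, A) = A/4 + C/8 (W(C, A) = ((C + A) + A)/8 = ((A + C) + A)/8 = (C + 2*A)/8 = A/4 + C/8)
8 + W(-4, 4)*(-11) = 8 + ((¼)*4 + (⅛)*(-4))*(-11) = 8 + (1 - ½)*(-11) = 8 + (½)*(-11) = 8 - 11/2 = 5/2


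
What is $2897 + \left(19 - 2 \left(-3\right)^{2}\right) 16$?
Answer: $2913$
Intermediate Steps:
$2897 + \left(19 - 2 \left(-3\right)^{2}\right) 16 = 2897 + \left(19 - 18\right) 16 = 2897 + 1 \cdot 16 = 2897 + 16 = 2913$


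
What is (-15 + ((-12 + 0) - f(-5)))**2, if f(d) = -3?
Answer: 576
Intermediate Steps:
(-15 + ((-12 + 0) - f(-5)))**2 = (-15 + ((-12 + 0) - 1*(-3)))**2 = (-15 + (-12 + 3))**2 = (-15 - 9)**2 = (-24)**2 = 576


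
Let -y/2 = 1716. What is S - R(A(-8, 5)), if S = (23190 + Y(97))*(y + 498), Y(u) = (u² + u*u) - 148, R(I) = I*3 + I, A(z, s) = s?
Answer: -122817260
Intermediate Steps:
y = -3432 (y = -2*1716 = -3432)
R(I) = 4*I (R(I) = 3*I + I = 4*I)
Y(u) = -148 + 2*u² (Y(u) = (u² + u²) - 148 = 2*u² - 148 = -148 + 2*u²)
S = -122817240 (S = (23190 + (-148 + 2*97²))*(-3432 + 498) = (23190 + (-148 + 2*9409))*(-2934) = (23190 + (-148 + 18818))*(-2934) = (23190 + 18670)*(-2934) = 41860*(-2934) = -122817240)
S - R(A(-8, 5)) = -122817240 - 4*5 = -122817240 - 1*20 = -122817240 - 20 = -122817260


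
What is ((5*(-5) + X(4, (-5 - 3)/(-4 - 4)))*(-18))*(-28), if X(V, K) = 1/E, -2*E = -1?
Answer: -11592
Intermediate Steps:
E = ½ (E = -½*(-1) = ½ ≈ 0.50000)
X(V, K) = 2 (X(V, K) = 1/(½) = 2)
((5*(-5) + X(4, (-5 - 3)/(-4 - 4)))*(-18))*(-28) = ((5*(-5) + 2)*(-18))*(-28) = ((-25 + 2)*(-18))*(-28) = -23*(-18)*(-28) = 414*(-28) = -11592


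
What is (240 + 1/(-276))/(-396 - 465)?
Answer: -66239/237636 ≈ -0.27874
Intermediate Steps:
(240 + 1/(-276))/(-396 - 465) = (240 - 1/276)/(-861) = (66239/276)*(-1/861) = -66239/237636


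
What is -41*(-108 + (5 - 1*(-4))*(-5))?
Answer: 6273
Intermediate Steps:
-41*(-108 + (5 - 1*(-4))*(-5)) = -41*(-108 + (5 + 4)*(-5)) = -41*(-108 + 9*(-5)) = -41*(-108 - 45) = -41*(-153) = 6273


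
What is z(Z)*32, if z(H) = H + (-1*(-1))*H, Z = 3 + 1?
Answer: 256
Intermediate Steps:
Z = 4
z(H) = 2*H (z(H) = H + 1*H = H + H = 2*H)
z(Z)*32 = (2*4)*32 = 8*32 = 256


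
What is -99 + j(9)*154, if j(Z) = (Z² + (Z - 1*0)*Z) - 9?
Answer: 23463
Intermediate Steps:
j(Z) = -9 + 2*Z² (j(Z) = (Z² + (Z + 0)*Z) - 9 = (Z² + Z*Z) - 9 = (Z² + Z²) - 9 = 2*Z² - 9 = -9 + 2*Z²)
-99 + j(9)*154 = -99 + (-9 + 2*9²)*154 = -99 + (-9 + 2*81)*154 = -99 + (-9 + 162)*154 = -99 + 153*154 = -99 + 23562 = 23463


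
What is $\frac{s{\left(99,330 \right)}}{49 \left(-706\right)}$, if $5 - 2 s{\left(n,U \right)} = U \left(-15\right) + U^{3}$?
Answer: $\frac{35932045}{69188} \approx 519.34$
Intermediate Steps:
$s{\left(n,U \right)} = \frac{5}{2} - \frac{U^{3}}{2} + \frac{15 U}{2}$ ($s{\left(n,U \right)} = \frac{5}{2} - \frac{U \left(-15\right) + U^{3}}{2} = \frac{5}{2} - \frac{- 15 U + U^{3}}{2} = \frac{5}{2} - \frac{U^{3} - 15 U}{2} = \frac{5}{2} - \left(\frac{U^{3}}{2} - \frac{15 U}{2}\right) = \frac{5}{2} - \frac{U^{3}}{2} + \frac{15 U}{2}$)
$\frac{s{\left(99,330 \right)}}{49 \left(-706\right)} = \frac{\frac{5}{2} - \frac{330^{3}}{2} + \frac{15}{2} \cdot 330}{49 \left(-706\right)} = \frac{\frac{5}{2} - 17968500 + 2475}{-34594} = \left(\frac{5}{2} - 17968500 + 2475\right) \left(- \frac{1}{34594}\right) = \left(- \frac{35932045}{2}\right) \left(- \frac{1}{34594}\right) = \frac{35932045}{69188}$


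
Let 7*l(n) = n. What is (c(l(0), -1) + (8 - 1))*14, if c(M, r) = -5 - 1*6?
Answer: -56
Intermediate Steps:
l(n) = n/7
c(M, r) = -11 (c(M, r) = -5 - 6 = -11)
(c(l(0), -1) + (8 - 1))*14 = (-11 + (8 - 1))*14 = (-11 + 7)*14 = -4*14 = -56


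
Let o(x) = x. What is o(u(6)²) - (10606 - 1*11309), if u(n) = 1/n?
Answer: 25309/36 ≈ 703.03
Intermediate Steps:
o(u(6)²) - (10606 - 1*11309) = (1/6)² - (10606 - 1*11309) = (⅙)² - (10606 - 11309) = 1/36 - 1*(-703) = 1/36 + 703 = 25309/36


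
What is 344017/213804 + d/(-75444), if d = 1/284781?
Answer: 34218571092149/21266586750066 ≈ 1.6090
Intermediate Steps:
d = 1/284781 ≈ 3.5115e-6
344017/213804 + d/(-75444) = 344017/213804 + (1/284781)/(-75444) = 344017*(1/213804) + (1/284781)*(-1/75444) = 344017/213804 - 1/21485017764 = 34218571092149/21266586750066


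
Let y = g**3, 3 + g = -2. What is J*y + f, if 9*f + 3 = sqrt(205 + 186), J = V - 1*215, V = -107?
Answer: 120749/3 + sqrt(391)/9 ≈ 40252.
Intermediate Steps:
g = -5 (g = -3 - 2 = -5)
J = -322 (J = -107 - 1*215 = -107 - 215 = -322)
f = -1/3 + sqrt(391)/9 (f = -1/3 + sqrt(205 + 186)/9 = -1/3 + sqrt(391)/9 ≈ 1.8637)
y = -125 (y = (-5)**3 = -125)
J*y + f = -322*(-125) + (-1/3 + sqrt(391)/9) = 40250 + (-1/3 + sqrt(391)/9) = 120749/3 + sqrt(391)/9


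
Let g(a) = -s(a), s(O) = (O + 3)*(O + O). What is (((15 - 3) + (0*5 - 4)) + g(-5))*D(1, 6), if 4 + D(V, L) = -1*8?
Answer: 144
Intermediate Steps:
s(O) = 2*O*(3 + O) (s(O) = (3 + O)*(2*O) = 2*O*(3 + O))
D(V, L) = -12 (D(V, L) = -4 - 1*8 = -4 - 8 = -12)
g(a) = -2*a*(3 + a)
(((15 - 3) + (0*5 - 4)) + g(-5))*D(1, 6) = (((15 - 3) + (0*5 - 4)) - 2*(-5)*(3 - 5))*(-12) = ((12 + (0 - 4)) - 2*(-5)*(-2))*(-12) = ((12 - 4) - 20)*(-12) = (8 - 20)*(-12) = -12*(-12) = 144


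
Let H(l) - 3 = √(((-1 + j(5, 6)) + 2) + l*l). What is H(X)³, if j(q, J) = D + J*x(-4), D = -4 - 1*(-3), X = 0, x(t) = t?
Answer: -189 + 6*I*√6 ≈ -189.0 + 14.697*I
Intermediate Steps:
D = -1 (D = -4 + 3 = -1)
j(q, J) = -1 - 4*J (j(q, J) = -1 + J*(-4) = -1 - 4*J)
H(l) = 3 + √(-24 + l²) (H(l) = 3 + √(((-1 + (-1 - 4*6)) + 2) + l*l) = 3 + √(((-1 + (-1 - 24)) + 2) + l²) = 3 + √(((-1 - 25) + 2) + l²) = 3 + √((-26 + 2) + l²) = 3 + √(-24 + l²))
H(X)³ = (3 + √(-24 + 0²))³ = (3 + √(-24 + 0))³ = (3 + √(-24))³ = (3 + 2*I*√6)³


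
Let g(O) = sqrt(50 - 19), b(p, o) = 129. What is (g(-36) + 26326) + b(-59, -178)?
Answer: 26455 + sqrt(31) ≈ 26461.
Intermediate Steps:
g(O) = sqrt(31)
(g(-36) + 26326) + b(-59, -178) = (sqrt(31) + 26326) + 129 = (26326 + sqrt(31)) + 129 = 26455 + sqrt(31)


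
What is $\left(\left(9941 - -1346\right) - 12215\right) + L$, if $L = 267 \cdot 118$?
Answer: $30578$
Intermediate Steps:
$L = 31506$
$\left(\left(9941 - -1346\right) - 12215\right) + L = \left(\left(9941 - -1346\right) - 12215\right) + 31506 = \left(\left(9941 + 1346\right) - 12215\right) + 31506 = \left(11287 - 12215\right) + 31506 = -928 + 31506 = 30578$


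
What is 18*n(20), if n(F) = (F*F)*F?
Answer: 144000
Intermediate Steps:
n(F) = F³ (n(F) = F²*F = F³)
18*n(20) = 18*20³ = 18*8000 = 144000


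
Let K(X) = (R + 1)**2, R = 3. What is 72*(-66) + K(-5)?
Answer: -4736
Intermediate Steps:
K(X) = 16 (K(X) = (3 + 1)**2 = 4**2 = 16)
72*(-66) + K(-5) = 72*(-66) + 16 = -4752 + 16 = -4736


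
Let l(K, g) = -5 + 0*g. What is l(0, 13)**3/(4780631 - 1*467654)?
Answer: -125/4312977 ≈ -2.8982e-5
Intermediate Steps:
l(K, g) = -5 (l(K, g) = -5 + 0 = -5)
l(0, 13)**3/(4780631 - 1*467654) = (-5)**3/(4780631 - 1*467654) = -125/(4780631 - 467654) = -125/4312977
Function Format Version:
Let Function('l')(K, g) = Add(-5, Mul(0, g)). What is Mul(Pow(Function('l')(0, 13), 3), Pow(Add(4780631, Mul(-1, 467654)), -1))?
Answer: Rational(-125, 4312977) ≈ -2.8982e-5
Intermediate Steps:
Function('l')(K, g) = -5 (Function('l')(K, g) = Add(-5, 0) = -5)
Mul(Pow(Function('l')(0, 13), 3), Pow(Add(4780631, Mul(-1, 467654)), -1)) = Mul(Pow(-5, 3), Pow(Add(4780631, Mul(-1, 467654)), -1)) = Mul(-125, Pow(Add(4780631, -467654), -1)) = Mul(-125, Pow(4312977, -1)) = Mul(-125, Rational(1, 4312977)) = Rational(-125, 4312977)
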